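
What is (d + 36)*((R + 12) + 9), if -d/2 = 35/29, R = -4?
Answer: 16558/29 ≈ 570.97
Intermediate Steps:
d = -70/29 ≈ -2.4138
(d + 36)*((R + 12) + 9) = (-70/29 + 36)*((-4 + 12) + 9) = 974*(8 + 9)/29 = (974/29)*17 = 16558/29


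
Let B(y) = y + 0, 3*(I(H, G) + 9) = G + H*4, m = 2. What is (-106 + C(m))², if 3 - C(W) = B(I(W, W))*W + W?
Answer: 78961/9 ≈ 8773.4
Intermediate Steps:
I(H, G) = -9 + G/3 + 4*H/3 (I(H, G) = -9 + (G + H*4)/3 = -9 + (G + 4*H)/3 = -9 + (G/3 + 4*H/3) = -9 + G/3 + 4*H/3)
B(y) = y
C(W) = 3 - W - W*(-9 + 5*W/3) (C(W) = 3 - ((-9 + W/3 + 4*W/3)*W + W) = 3 - ((-9 + 5*W/3)*W + W) = 3 - (W*(-9 + 5*W/3) + W) = 3 - (W + W*(-9 + 5*W/3)) = 3 + (-W - W*(-9 + 5*W/3)) = 3 - W - W*(-9 + 5*W/3))
(-106 + C(m))² = (-106 + (3 + 8*2 - 5/3*2²))² = (-106 + (3 + 16 - 5/3*4))² = (-106 + (3 + 16 - 20/3))² = (-106 + 37/3)² = (-281/3)² = 78961/9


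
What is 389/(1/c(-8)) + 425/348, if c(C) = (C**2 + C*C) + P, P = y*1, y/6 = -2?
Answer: 15703577/348 ≈ 45125.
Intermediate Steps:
y = -12 (y = 6*(-2) = -12)
P = -12 (P = -12*1 = -12)
c(C) = -12 + 2*C**2 (c(C) = (C**2 + C*C) - 12 = (C**2 + C**2) - 12 = 2*C**2 - 12 = -12 + 2*C**2)
389/(1/c(-8)) + 425/348 = 389/(1/(-12 + 2*(-8)**2)) + 425/348 = 389/(1/(-12 + 2*64)) + 425*(1/348) = 389/(1/(-12 + 128)) + 425/348 = 389/(1/116) + 425/348 = 389*116 + 425/348 = 45124 + 425/348 = 15703577/348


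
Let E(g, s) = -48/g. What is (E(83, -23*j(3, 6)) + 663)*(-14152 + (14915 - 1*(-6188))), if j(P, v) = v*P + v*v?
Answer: 382172931/83 ≈ 4.6045e+6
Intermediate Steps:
j(P, v) = v**2 + P*v (j(P, v) = P*v + v**2 = v**2 + P*v)
(E(83, -23*j(3, 6)) + 663)*(-14152 + (14915 - 1*(-6188))) = (-48/83 + 663)*(-14152 + (14915 - 1*(-6188))) = (-48*1/83 + 663)*(-14152 + (14915 + 6188)) = (-48/83 + 663)*(-14152 + 21103) = (54981/83)*6951 = 382172931/83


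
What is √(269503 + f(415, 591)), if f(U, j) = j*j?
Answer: 4*√38674 ≈ 786.63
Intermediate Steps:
f(U, j) = j²
√(269503 + f(415, 591)) = √(269503 + 591²) = √(269503 + 349281) = √618784 = 4*√38674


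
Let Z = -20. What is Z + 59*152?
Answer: 8948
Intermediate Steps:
Z + 59*152 = -20 + 59*152 = -20 + 8968 = 8948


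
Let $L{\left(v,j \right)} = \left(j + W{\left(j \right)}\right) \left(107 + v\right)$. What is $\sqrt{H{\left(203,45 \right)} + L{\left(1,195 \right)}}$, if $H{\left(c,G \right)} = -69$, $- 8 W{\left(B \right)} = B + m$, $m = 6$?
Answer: $\frac{\sqrt{73110}}{2} \approx 135.19$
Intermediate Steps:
$W{\left(B \right)} = - \frac{3}{4} - \frac{B}{8}$ ($W{\left(B \right)} = - \frac{B + 6}{8} = - \frac{6 + B}{8} = - \frac{3}{4} - \frac{B}{8}$)
$L{\left(v,j \right)} = \left(107 + v\right) \left(- \frac{3}{4} + \frac{7 j}{8}\right)$ ($L{\left(v,j \right)} = \left(j - \left(\frac{3}{4} + \frac{j}{8}\right)\right) \left(107 + v\right) = \left(- \frac{3}{4} + \frac{7 j}{8}\right) \left(107 + v\right) = \left(107 + v\right) \left(- \frac{3}{4} + \frac{7 j}{8}\right)$)
$\sqrt{H{\left(203,45 \right)} + L{\left(1,195 \right)}} = \sqrt{-69 + \left(- \frac{321}{4} - \frac{3}{4} + \frac{749}{8} \cdot 195 + \frac{7}{8} \cdot 195 \cdot 1\right)} = \sqrt{-69 + \left(- \frac{321}{4} - \frac{3}{4} + \frac{146055}{8} + \frac{1365}{8}\right)} = \sqrt{-69 + \frac{36693}{2}} = \sqrt{\frac{36555}{2}} = \frac{\sqrt{73110}}{2}$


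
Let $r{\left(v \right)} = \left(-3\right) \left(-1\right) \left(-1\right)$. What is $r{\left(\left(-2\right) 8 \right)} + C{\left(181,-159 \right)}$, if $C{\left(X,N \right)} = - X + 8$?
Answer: $-176$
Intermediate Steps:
$C{\left(X,N \right)} = 8 - X$
$r{\left(v \right)} = -3$ ($r{\left(v \right)} = 3 \left(-1\right) = -3$)
$r{\left(\left(-2\right) 8 \right)} + C{\left(181,-159 \right)} = -3 + \left(8 - 181\right) = -3 - 173 = -176$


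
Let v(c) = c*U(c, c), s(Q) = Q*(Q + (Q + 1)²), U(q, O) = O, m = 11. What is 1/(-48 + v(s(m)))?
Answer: 1/2906977 ≈ 3.4400e-7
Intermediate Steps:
s(Q) = Q*(Q + (1 + Q)²)
v(c) = c² (v(c) = c*c = c²)
1/(-48 + v(s(m))) = 1/(-48 + (11*(11 + (1 + 11)²))²) = 1/(-48 + (11*(11 + 12²))²) = 1/(-48 + (11*(11 + 144))²) = 1/(-48 + (11*155)²) = 1/(-48 + 1705²) = 1/(-48 + 2907025) = 1/2906977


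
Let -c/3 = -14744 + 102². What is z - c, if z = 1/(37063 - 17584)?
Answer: -253616579/19479 ≈ -13020.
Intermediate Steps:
z = 1/19479 ≈ 5.1337e-5
c = 13020 (c = -3*(-14744 + 102²) = -3*(-14744 + 10404) = -3*(-4340) = 13020)
z - c = 1/19479 - 1*13020 = 1/19479 - 13020 = -253616579/19479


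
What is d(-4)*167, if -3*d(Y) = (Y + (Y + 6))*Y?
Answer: -1336/3 ≈ -445.33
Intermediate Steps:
d(Y) = -Y*(6 + 2*Y)/3 (d(Y) = -(Y + (Y + 6))*Y/3 = -(Y + (6 + Y))*Y/3 = -(6 + 2*Y)*Y/3 = -Y*(6 + 2*Y)/3)
d(-4)*167 = -2/3*(-4)*(3 - 4)*167 = -2/3*(-4)*(-1)*167 = -8/3*167 = -1336/3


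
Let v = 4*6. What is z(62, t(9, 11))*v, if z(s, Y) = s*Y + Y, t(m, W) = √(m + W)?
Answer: 3024*√5 ≈ 6761.9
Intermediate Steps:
t(m, W) = √(W + m)
v = 24
z(s, Y) = Y + Y*s (z(s, Y) = Y*s + Y = Y + Y*s)
z(62, t(9, 11))*v = (√(11 + 9)*(1 + 62))*24 = (√20*63)*24 = ((2*√5)*63)*24 = (126*√5)*24 = 3024*√5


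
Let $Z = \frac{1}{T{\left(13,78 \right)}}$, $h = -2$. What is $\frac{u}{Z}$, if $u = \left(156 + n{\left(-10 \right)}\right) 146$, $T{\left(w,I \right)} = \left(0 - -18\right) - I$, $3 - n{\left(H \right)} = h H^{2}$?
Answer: $-3144840$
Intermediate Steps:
$n{\left(H \right)} = 3 + 2 H^{2}$ ($n{\left(H \right)} = 3 - - 2 H^{2} = 3 + 2 H^{2}$)
$T{\left(w,I \right)} = 18 - I$ ($T{\left(w,I \right)} = \left(0 + 18\right) - I = 18 - I$)
$Z = - \frac{1}{60}$ ($Z = \frac{1}{18 - 78} = \frac{1}{-60} = - \frac{1}{60} \approx -0.016667$)
$u = 52414$ ($u = \left(156 + \left(3 + 2 \left(-10\right)^{2}\right)\right) 146 = \left(156 + \left(3 + 2 \cdot 100\right)\right) 146 = \left(156 + \left(3 + 200\right)\right) 146 = \left(156 + 203\right) 146 = 359 \cdot 146 = 52414$)
$\frac{u}{Z} = \frac{52414}{- \frac{1}{60}} = 52414 \left(-60\right) = -3144840$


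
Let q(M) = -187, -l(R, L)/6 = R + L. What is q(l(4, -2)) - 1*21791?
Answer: -21978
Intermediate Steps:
l(R, L) = -6*L - 6*R (l(R, L) = -6*(R + L) = -6*(L + R) = -6*L - 6*R)
q(l(4, -2)) - 1*21791 = -187 - 1*21791 = -187 - 21791 = -21978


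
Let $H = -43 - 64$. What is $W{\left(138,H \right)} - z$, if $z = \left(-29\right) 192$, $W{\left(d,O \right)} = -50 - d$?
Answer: $5380$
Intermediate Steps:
$H = -107$ ($H = -43 - 64 = -107$)
$z = -5568$
$W{\left(138,H \right)} - z = \left(-50 - 138\right) - -5568 = \left(-50 - 138\right) + 5568 = -188 + 5568 = 5380$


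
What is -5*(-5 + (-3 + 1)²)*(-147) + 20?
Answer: -715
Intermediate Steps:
-5*(-5 + (-3 + 1)²)*(-147) + 20 = -5*(-5 + (-2)²)*(-147) + 20 = -5*(-5 + 4)*(-147) + 20 = -5*(-1)*(-147) + 20 = 5*(-147) + 20 = -735 + 20 = -715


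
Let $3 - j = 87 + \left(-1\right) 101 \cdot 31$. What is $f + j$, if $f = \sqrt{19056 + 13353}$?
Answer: $3047 + 3 \sqrt{3601} \approx 3227.0$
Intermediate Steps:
$f = 3 \sqrt{3601}$ ($f = \sqrt{32409} = 3 \sqrt{3601} \approx 180.02$)
$j = 3047$ ($j = 3 - \left(87 + \left(-1\right) 101 \cdot 31\right) = 3 - \left(87 - 3131\right) = 3 - -3044 = 3 + 3044 = 3047$)
$f + j = 3 \sqrt{3601} + 3047 = 3047 + 3 \sqrt{3601}$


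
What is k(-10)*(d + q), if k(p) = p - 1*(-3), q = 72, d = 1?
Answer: -511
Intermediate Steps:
k(p) = 3 + p (k(p) = p + 3 = 3 + p)
k(-10)*(d + q) = (3 - 10)*(1 + 72) = -7*73 = -511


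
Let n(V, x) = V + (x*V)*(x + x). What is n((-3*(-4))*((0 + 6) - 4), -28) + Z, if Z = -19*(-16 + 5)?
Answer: 37865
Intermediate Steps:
Z = 209 (Z = -19*(-11) = 209)
n(V, x) = V + 2*V*x² (n(V, x) = V + (V*x)*(2*x) = V + 2*V*x²)
n((-3*(-4))*((0 + 6) - 4), -28) + Z = ((-3*(-4))*((0 + 6) - 4))*(1 + 2*(-28)²) + 209 = (12*(6 - 4))*(1 + 2*784) + 209 = (12*2)*(1 + 1568) + 209 = 24*1569 + 209 = 37656 + 209 = 37865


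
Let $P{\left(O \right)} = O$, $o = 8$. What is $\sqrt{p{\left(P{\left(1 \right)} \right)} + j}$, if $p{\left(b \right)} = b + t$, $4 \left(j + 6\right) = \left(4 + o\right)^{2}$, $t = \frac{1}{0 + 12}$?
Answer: $\frac{\sqrt{1119}}{6} \approx 5.5752$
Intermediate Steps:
$t = \frac{1}{12} \approx 0.083333$
$j = 30$ ($j = -6 + \frac{\left(4 + 8\right)^{2}}{4} = -6 + \frac{12^{2}}{4} = -6 + \frac{1}{4} \cdot 144 = -6 + 36 = 30$)
$p{\left(b \right)} = \frac{1}{12} + b$ ($p{\left(b \right)} = b + \frac{1}{12} = \frac{1}{12} + b$)
$\sqrt{p{\left(P{\left(1 \right)} \right)} + j} = \sqrt{\left(\frac{1}{12} + 1\right) + 30} = \sqrt{\frac{13}{12} + 30} = \sqrt{\frac{373}{12}} = \frac{\sqrt{1119}}{6}$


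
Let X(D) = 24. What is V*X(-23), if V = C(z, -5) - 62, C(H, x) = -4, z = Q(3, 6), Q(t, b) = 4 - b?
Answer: -1584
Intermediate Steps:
z = -2 (z = 4 - 1*6 = 4 - 6 = -2)
V = -66 (V = -4 - 62 = -66)
V*X(-23) = -66*24 = -1584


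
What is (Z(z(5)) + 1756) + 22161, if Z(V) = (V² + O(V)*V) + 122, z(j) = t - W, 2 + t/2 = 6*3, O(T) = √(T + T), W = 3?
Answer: 24880 + 29*√58 ≈ 25101.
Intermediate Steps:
O(T) = √2*√T (O(T) = √(2*T) = √2*√T)
t = 32 (t = -4 + 2*(6*3) = -4 + 2*18 = -4 + 36 = 32)
z(j) = 29 (z(j) = 32 - 1*3 = 32 - 3 = 29)
Z(V) = 122 + V² + √2*V^(3/2) (Z(V) = (V² + (√2*√V)*V) + 122 = (V² + √2*V^(3/2)) + 122 = 122 + V² + √2*V^(3/2))
(Z(z(5)) + 1756) + 22161 = ((122 + 29² + √2*29^(3/2)) + 1756) + 22161 = ((122 + 841 + √2*(29*√29)) + 1756) + 22161 = ((122 + 841 + 29*√58) + 1756) + 22161 = ((963 + 29*√58) + 1756) + 22161 = (2719 + 29*√58) + 22161 = 24880 + 29*√58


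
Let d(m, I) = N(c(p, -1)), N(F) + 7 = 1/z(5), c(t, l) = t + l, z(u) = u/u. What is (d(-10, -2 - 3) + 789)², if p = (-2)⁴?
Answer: 613089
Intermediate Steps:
p = 16
z(u) = 1
c(t, l) = l + t
N(F) = -6 (N(F) = -7 + 1/1 = -7 + 1 = -6)
d(m, I) = -6
(d(-10, -2 - 3) + 789)² = (-6 + 789)² = 783² = 613089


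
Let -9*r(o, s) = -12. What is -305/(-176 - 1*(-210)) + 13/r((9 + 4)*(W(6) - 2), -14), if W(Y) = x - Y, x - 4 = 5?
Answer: 53/68 ≈ 0.77941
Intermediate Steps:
x = 9 (x = 4 + 5 = 9)
W(Y) = 9 - Y
r(o, s) = 4/3 (r(o, s) = -⅑*(-12) = 4/3)
-305/(-176 - 1*(-210)) + 13/r((9 + 4)*(W(6) - 2), -14) = -305/(-176 - 1*(-210)) + 13/(4/3) = -305/(-176 + 210) + 13*(¾) = -305/34 + 39/4 = 53/68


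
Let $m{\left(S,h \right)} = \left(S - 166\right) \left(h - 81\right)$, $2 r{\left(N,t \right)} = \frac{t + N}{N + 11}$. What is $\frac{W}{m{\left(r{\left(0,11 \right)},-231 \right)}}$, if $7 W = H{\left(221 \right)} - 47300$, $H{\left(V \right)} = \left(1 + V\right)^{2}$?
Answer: $\frac{496}{90363} \approx 0.005489$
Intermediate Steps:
$r{\left(N,t \right)} = \frac{N + t}{2 \left(11 + N\right)}$ ($r{\left(N,t \right)} = \frac{\left(t + N\right) \frac{1}{N + 11}}{2} = \frac{\left(N + t\right) \frac{1}{11 + N}}{2} = \frac{\frac{1}{11 + N} \left(N + t\right)}{2} = \frac{N + t}{2 \left(11 + N\right)}$)
$m{\left(S,h \right)} = \left(-166 + S\right) \left(-81 + h\right)$
$W = \frac{1984}{7}$ ($W = \frac{\left(1 + 221\right)^{2} - 47300}{7} = \frac{222^{2} - 47300}{7} = \frac{49284 - 47300}{7} = \frac{1}{7} \cdot 1984 = \frac{1984}{7} \approx 283.43$)
$\frac{W}{m{\left(r{\left(0,11 \right)},-231 \right)}} = \frac{1984}{7 \left(13446 - -38346 - 81 \frac{0 + 11}{2 \left(11 + 0\right)} + \frac{0 + 11}{2 \left(11 + 0\right)} \left(-231\right)\right)} = \frac{1984}{7 \left(13446 + 38346 - 81 \cdot \frac{1}{2} \cdot \frac{1}{11} \cdot 11 + \frac{1}{2} \cdot \frac{1}{11} \cdot 11 \left(-231\right)\right)} = \frac{1984}{7 \left(13446 + 38346 - \frac{81}{2} + \frac{1}{2} \left(-231\right)\right)} = \frac{1984}{7 \left(13446 + 38346 - \frac{81}{2} - \frac{231}{2}\right)} = \frac{1984}{7 \cdot 51636} = \frac{1984}{7} \cdot \frac{1}{51636} = \frac{496}{90363}$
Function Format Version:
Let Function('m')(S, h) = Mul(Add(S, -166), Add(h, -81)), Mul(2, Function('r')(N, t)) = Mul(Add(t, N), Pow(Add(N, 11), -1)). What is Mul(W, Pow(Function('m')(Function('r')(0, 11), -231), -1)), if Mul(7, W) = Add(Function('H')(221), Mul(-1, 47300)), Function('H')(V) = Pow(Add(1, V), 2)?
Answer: Rational(496, 90363) ≈ 0.0054890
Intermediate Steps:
Function('r')(N, t) = Mul(Rational(1, 2), Pow(Add(11, N), -1), Add(N, t)) (Function('r')(N, t) = Mul(Rational(1, 2), Mul(Add(t, N), Pow(Add(N, 11), -1))) = Mul(Rational(1, 2), Mul(Add(N, t), Pow(Add(11, N), -1))) = Mul(Rational(1, 2), Mul(Pow(Add(11, N), -1), Add(N, t))) = Mul(Rational(1, 2), Pow(Add(11, N), -1), Add(N, t)))
Function('m')(S, h) = Mul(Add(-166, S), Add(-81, h))
W = Rational(1984, 7) (W = Mul(Rational(1, 7), Add(Pow(Add(1, 221), 2), Mul(-1, 47300))) = Mul(Rational(1, 7), Add(Pow(222, 2), -47300)) = Mul(Rational(1, 7), Add(49284, -47300)) = Mul(Rational(1, 7), 1984) = Rational(1984, 7) ≈ 283.43)
Mul(W, Pow(Function('m')(Function('r')(0, 11), -231), -1)) = Mul(Rational(1984, 7), Pow(Add(13446, Mul(-166, -231), Mul(-81, Mul(Rational(1, 2), Pow(Add(11, 0), -1), Add(0, 11))), Mul(Mul(Rational(1, 2), Pow(Add(11, 0), -1), Add(0, 11)), -231)), -1)) = Mul(Rational(1984, 7), Pow(Add(13446, 38346, Mul(-81, Mul(Rational(1, 2), Pow(11, -1), 11)), Mul(Mul(Rational(1, 2), Pow(11, -1), 11), -231)), -1)) = Mul(Rational(1984, 7), Pow(Add(13446, 38346, Mul(-81, Mul(Rational(1, 2), Rational(1, 11), 11)), Mul(Mul(Rational(1, 2), Rational(1, 11), 11), -231)), -1)) = Mul(Rational(1984, 7), Pow(Add(13446, 38346, Mul(-81, Rational(1, 2)), Mul(Rational(1, 2), -231)), -1)) = Mul(Rational(1984, 7), Pow(Add(13446, 38346, Rational(-81, 2), Rational(-231, 2)), -1)) = Mul(Rational(1984, 7), Pow(51636, -1)) = Mul(Rational(1984, 7), Rational(1, 51636)) = Rational(496, 90363)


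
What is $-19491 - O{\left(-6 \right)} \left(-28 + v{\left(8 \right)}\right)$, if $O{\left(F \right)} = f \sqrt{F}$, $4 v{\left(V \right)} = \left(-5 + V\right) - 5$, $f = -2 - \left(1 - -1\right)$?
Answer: $-19491 - 114 i \sqrt{6} \approx -19491.0 - 279.24 i$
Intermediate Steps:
$f = -4$ ($f = -2 - \left(1 + 1\right) = -2 - 2 = -4$)
$v{\left(V \right)} = - \frac{5}{2} + \frac{V}{4}$ ($v{\left(V \right)} = \frac{\left(-5 + V\right) - 5}{4} = \frac{-10 + V}{4} = - \frac{5}{2} + \frac{V}{4}$)
$O{\left(F \right)} = - 4 \sqrt{F}$
$-19491 - O{\left(-6 \right)} \left(-28 + v{\left(8 \right)}\right) = -19491 - - 4 \sqrt{-6} \left(-28 + \left(- \frac{5}{2} + \frac{1}{4} \cdot 8\right)\right) = -19491 - - 4 i \sqrt{6} \left(-28 + \left(- \frac{5}{2} + 2\right)\right) = -19491 - - 4 i \sqrt{6} \left(-28 - \frac{1}{2}\right) = -19491 - - 4 i \sqrt{6} \left(- \frac{57}{2}\right) = -19491 - 114 i \sqrt{6}$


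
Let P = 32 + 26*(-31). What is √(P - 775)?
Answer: I*√1549 ≈ 39.357*I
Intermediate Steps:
P = -774 (P = 32 - 806 = -774)
√(P - 775) = √(-774 - 775) = √(-1549) = I*√1549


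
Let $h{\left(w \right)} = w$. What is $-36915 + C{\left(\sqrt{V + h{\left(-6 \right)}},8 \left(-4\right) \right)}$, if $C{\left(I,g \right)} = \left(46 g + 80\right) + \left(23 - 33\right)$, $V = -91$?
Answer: $-38317$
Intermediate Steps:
$C{\left(I,g \right)} = 70 + 46 g$ ($C{\left(I,g \right)} = \left(80 + 46 g\right) + \left(23 - 33\right) = \left(80 + 46 g\right) - 10 = 70 + 46 g$)
$-36915 + C{\left(\sqrt{V + h{\left(-6 \right)}},8 \left(-4\right) \right)} = -36915 + \left(70 + 46 \cdot 8 \left(-4\right)\right) = -36915 + \left(70 + 46 \left(-32\right)\right) = -36915 + \left(70 - 1472\right) = -36915 - 1402 = -38317$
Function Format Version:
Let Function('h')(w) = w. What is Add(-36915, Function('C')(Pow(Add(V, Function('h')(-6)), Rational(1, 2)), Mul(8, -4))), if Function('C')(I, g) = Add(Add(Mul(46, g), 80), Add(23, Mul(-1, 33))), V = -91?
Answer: -38317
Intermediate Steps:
Function('C')(I, g) = Add(70, Mul(46, g)) (Function('C')(I, g) = Add(Add(80, Mul(46, g)), Add(23, -33)) = Add(Add(80, Mul(46, g)), -10) = Add(70, Mul(46, g)))
Add(-36915, Function('C')(Pow(Add(V, Function('h')(-6)), Rational(1, 2)), Mul(8, -4))) = Add(-36915, Add(70, Mul(46, Mul(8, -4)))) = Add(-36915, Add(70, Mul(46, -32))) = Add(-36915, Add(70, -1472)) = Add(-36915, -1402) = -38317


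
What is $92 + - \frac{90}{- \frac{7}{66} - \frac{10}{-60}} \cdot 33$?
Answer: $-48913$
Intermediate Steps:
$92 + - \frac{90}{- \frac{7}{66} - \frac{10}{-60}} \cdot 33 = 92 + - \frac{90}{\left(-7\right) \frac{1}{66} - - \frac{1}{6}} \cdot 33 = 92 + - \frac{90}{- \frac{7}{66} + \frac{1}{6}} \cdot 33 = 92 + - \frac{90}{\frac{2}{33}} \cdot 33 = 92 + \left(-90\right) \frac{33}{2} \cdot 33 = 92 - 49005 = -48913$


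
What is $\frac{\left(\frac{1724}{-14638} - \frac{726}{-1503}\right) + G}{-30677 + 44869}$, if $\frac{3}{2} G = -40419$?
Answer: $- \frac{49402382719}{26019747624} \approx -1.8986$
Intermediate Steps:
$G = -26946$ ($G = \frac{2}{3} \left(-40419\right) = -26946$)
$\frac{\left(\frac{1724}{-14638} - \frac{726}{-1503}\right) + G}{-30677 + 44869} = \frac{\left(\frac{1724}{-14638} - \frac{726}{-1503}\right) - 26946}{-30677 + 44869} = \frac{\left(1724 \left(- \frac{1}{14638}\right) - - \frac{242}{501}\right) - 26946}{14192} = \left(\left(- \frac{862}{7319} + \frac{242}{501}\right) - 26946\right) \frac{1}{14192} = \left(\frac{1339336}{3666819} - 26946\right) \frac{1}{14192} = \left(- \frac{98804765438}{3666819}\right) \frac{1}{14192} = - \frac{49402382719}{26019747624}$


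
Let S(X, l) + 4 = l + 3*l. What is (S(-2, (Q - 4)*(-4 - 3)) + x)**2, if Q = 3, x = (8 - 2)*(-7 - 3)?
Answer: 1296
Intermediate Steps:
x = -60 (x = 6*(-10) = -60)
S(X, l) = -4 + 4*l (S(X, l) = -4 + (l + 3*l) = -4 + 4*l)
(S(-2, (Q - 4)*(-4 - 3)) + x)**2 = ((-4 + 4*((3 - 4)*(-4 - 3))) - 60)**2 = ((-4 + 4*(-1*(-7))) - 60)**2 = ((-4 + 4*7) - 60)**2 = ((-4 + 28) - 60)**2 = (24 - 60)**2 = (-36)**2 = 1296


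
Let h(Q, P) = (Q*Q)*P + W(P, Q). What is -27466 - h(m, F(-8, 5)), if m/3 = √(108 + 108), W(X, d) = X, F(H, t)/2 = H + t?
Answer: -15796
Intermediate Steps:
F(H, t) = 2*H + 2*t (F(H, t) = 2*(H + t) = 2*H + 2*t)
m = 18*√6 (m = 3*√(108 + 108) = 3*√216 = 3*(6*√6) = 18*√6 ≈ 44.091)
h(Q, P) = P + P*Q² (h(Q, P) = (Q*Q)*P + P = Q²*P + P = P*Q² + P = P + P*Q²)
-27466 - h(m, F(-8, 5)) = -27466 - (2*(-8) + 2*5)*(1 + (18*√6)²) = -27466 - (-16 + 10)*(1 + 1944) = -27466 - (-6)*1945 = -27466 - 1*(-11670) = -27466 + 11670 = -15796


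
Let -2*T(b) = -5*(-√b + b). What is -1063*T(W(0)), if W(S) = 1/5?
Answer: -1063/2 + 1063*√5/2 ≈ 656.97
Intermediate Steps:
W(S) = ⅕
T(b) = -5*√b/2 + 5*b/2 (T(b) = -(-5)*(-√b + b)/2 = -(-5)*(b - √b)/2 = -(-5*b + 5*√b)/2 = -5*√b/2 + 5*b/2)
-1063*T(W(0)) = -1063*(-√5/2 + (5/2)*(⅕)) = -1063*(-√5/2 + ½) = -1063*(½ - √5/2) = -1063/2 + 1063*√5/2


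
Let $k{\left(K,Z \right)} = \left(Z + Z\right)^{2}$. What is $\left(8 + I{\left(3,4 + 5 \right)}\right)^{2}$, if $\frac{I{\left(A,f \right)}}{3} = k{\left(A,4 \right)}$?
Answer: $40000$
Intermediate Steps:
$k{\left(K,Z \right)} = 4 Z^{2}$ ($k{\left(K,Z \right)} = \left(2 Z\right)^{2} = 4 Z^{2}$)
$I{\left(A,f \right)} = 192$ ($I{\left(A,f \right)} = 3 \cdot 4 \cdot 4^{2} = 3 \cdot 4 \cdot 16 = 3 \cdot 64 = 192$)
$\left(8 + I{\left(3,4 + 5 \right)}\right)^{2} = \left(8 + 192\right)^{2} = 200^{2} = 40000$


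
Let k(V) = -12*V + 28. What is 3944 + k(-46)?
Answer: 4524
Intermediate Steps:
k(V) = 28 - 12*V
3944 + k(-46) = 3944 + (28 - 12*(-46)) = 3944 + (28 + 552) = 3944 + 580 = 4524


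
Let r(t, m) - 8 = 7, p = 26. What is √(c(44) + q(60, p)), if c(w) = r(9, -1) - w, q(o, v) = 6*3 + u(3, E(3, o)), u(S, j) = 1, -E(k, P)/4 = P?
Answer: I*√10 ≈ 3.1623*I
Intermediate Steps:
r(t, m) = 15 (r(t, m) = 8 + 7 = 15)
E(k, P) = -4*P
q(o, v) = 19 (q(o, v) = 6*3 + 1 = 18 + 1 = 19)
c(w) = 15 - w
√(c(44) + q(60, p)) = √((15 - 1*44) + 19) = √((15 - 44) + 19) = √(-29 + 19) = √(-10) = I*√10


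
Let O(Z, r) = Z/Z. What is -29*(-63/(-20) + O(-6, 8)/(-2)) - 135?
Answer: -4237/20 ≈ -211.85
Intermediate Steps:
O(Z, r) = 1
-29*(-63/(-20) + O(-6, 8)/(-2)) - 135 = -29*(-63/(-20) + 1/(-2)) - 135 = -29*(-63*(-1/20) + 1*(-½)) - 135 = -29*(63/20 - ½) - 135 = -29*53/20 - 135 = -1537/20 - 135 = -4237/20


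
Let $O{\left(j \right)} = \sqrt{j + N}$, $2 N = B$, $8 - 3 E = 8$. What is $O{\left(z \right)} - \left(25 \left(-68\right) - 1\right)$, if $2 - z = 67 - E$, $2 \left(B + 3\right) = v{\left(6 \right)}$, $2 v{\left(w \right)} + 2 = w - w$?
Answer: $1701 + \frac{i \sqrt{267}}{2} \approx 1701.0 + 8.1701 i$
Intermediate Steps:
$v{\left(w \right)} = -1$ ($v{\left(w \right)} = -1 + \frac{w - w}{2} = -1 + \frac{1}{2} \cdot 0 = -1 + 0 = -1$)
$B = - \frac{7}{2}$ ($B = -3 + \frac{1}{2} \left(-1\right) = -3 - \frac{1}{2} = - \frac{7}{2} \approx -3.5$)
$E = 0$ ($E = \frac{8}{3} - \frac{8}{3} = 0$)
$N = - \frac{7}{4}$ ($N = \frac{1}{2} \left(- \frac{7}{2}\right) = - \frac{7}{4} \approx -1.75$)
$z = -65$ ($z = 2 - \left(67 - 0\right) = 2 - \left(67 + 0\right) = 2 - 67 = -65$)
$O{\left(j \right)} = \sqrt{- \frac{7}{4} + j}$ ($O{\left(j \right)} = \sqrt{j - \frac{7}{4}} = \sqrt{- \frac{7}{4} + j}$)
$O{\left(z \right)} - \left(25 \left(-68\right) - 1\right) = \frac{\sqrt{-7 + 4 \left(-65\right)}}{2} - \left(25 \left(-68\right) - 1\right) = \frac{\sqrt{-7 - 260}}{2} - \left(-1700 - 1\right) = \frac{\sqrt{-267}}{2} - -1701 = \frac{i \sqrt{267}}{2} + 1701 = 1701 + \frac{i \sqrt{267}}{2}$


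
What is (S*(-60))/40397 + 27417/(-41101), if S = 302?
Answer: -1852314669/1660357097 ≈ -1.1156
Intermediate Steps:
(S*(-60))/40397 + 27417/(-41101) = (302*(-60))/40397 + 27417/(-41101) = -18120*1/40397 + 27417*(-1/41101) = -18120/40397 - 27417/41101 = -1852314669/1660357097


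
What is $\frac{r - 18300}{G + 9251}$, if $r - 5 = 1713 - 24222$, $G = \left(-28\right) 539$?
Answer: $\frac{40804}{5841} \approx 6.9858$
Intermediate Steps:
$G = -15092$
$r = -22504$ ($r = 5 + \left(1713 - 24222\right) = 5 - 22509 = -22504$)
$\frac{r - 18300}{G + 9251} = \frac{-22504 - 18300}{-15092 + 9251} = - \frac{40804}{-5841} = \left(-40804\right) \left(- \frac{1}{5841}\right) = \frac{40804}{5841}$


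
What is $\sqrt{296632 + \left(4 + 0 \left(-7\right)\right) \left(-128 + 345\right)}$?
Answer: $50 \sqrt{119} \approx 545.44$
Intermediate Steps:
$\sqrt{296632 + \left(4 + 0 \left(-7\right)\right) \left(-128 + 345\right)} = \sqrt{296632 + \left(4 + 0\right) 217} = \sqrt{296632 + 4 \cdot 217} = \sqrt{296632 + 868} = \sqrt{297500} = 50 \sqrt{119}$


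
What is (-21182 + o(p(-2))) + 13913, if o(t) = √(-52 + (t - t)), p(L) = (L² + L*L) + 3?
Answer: -7269 + 2*I*√13 ≈ -7269.0 + 7.2111*I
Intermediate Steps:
p(L) = 3 + 2*L² (p(L) = (L² + L²) + 3 = 2*L² + 3 = 3 + 2*L²)
o(t) = 2*I*√13 (o(t) = √(-52 + 0) = √(-52) = 2*I*√13)
(-21182 + o(p(-2))) + 13913 = (-21182 + 2*I*√13) + 13913 = -7269 + 2*I*√13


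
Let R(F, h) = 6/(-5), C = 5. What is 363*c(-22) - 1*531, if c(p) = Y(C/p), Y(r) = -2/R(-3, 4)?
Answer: 74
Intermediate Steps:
R(F, h) = -6/5 (R(F, h) = 6*(-⅕) = -6/5)
Y(r) = 5/3 (Y(r) = -2/(-6/5) = -2*(-⅚) = 5/3)
c(p) = 5/3
363*c(-22) - 1*531 = 363*(5/3) - 1*531 = 605 - 531 = 74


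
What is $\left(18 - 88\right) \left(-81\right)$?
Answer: $5670$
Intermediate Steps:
$\left(18 - 88\right) \left(-81\right) = \left(-70\right) \left(-81\right) = 5670$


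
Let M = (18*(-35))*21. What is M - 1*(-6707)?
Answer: -6523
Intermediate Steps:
M = -13230 (M = -630*21 = -13230)
M - 1*(-6707) = -13230 - 1*(-6707) = -13230 + 6707 = -6523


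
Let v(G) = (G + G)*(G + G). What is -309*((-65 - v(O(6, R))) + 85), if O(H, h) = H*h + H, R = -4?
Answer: 394284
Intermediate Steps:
O(H, h) = H + H*h
v(G) = 4*G² (v(G) = (2*G)*(2*G) = 4*G²)
-309*((-65 - v(O(6, R))) + 85) = -309*((-65 - 4*(6*(1 - 4))²) + 85) = -309*((-65 - 4*(6*(-3))²) + 85) = -309*((-65 - 4*(-18)²) + 85) = -309*((-65 - 4*324) + 85) = -309*((-65 - 1*1296) + 85) = -309*((-65 - 1296) + 85) = -309*(-1361 + 85) = -309*(-1276) = 394284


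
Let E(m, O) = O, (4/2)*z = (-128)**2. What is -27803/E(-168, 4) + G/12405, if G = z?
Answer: -344863447/49620 ≈ -6950.1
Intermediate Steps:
z = 8192 (z = (1/2)*(-128)**2 = (1/2)*16384 = 8192)
G = 8192
-27803/E(-168, 4) + G/12405 = -27803/4 + 8192/12405 = -344863447/49620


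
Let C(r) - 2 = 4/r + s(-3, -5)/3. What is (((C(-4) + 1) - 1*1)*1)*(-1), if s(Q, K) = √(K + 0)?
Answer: -1 - I*√5/3 ≈ -1.0 - 0.74536*I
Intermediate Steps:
s(Q, K) = √K
C(r) = 2 + 4/r + I*√5/3 (C(r) = 2 + (4/r + √(-5)/3) = 2 + (4/r + (I*√5)*(⅓)) = 2 + (4/r + I*√5/3) = 2 + 4/r + I*√5/3)
(((C(-4) + 1) - 1*1)*1)*(-1) = ((((2 + 4/(-4) + I*√5/3) + 1) - 1*1)*1)*(-1) = ((((2 + 4*(-¼) + I*√5/3) + 1) - 1)*1)*(-1) = ((((2 - 1 + I*√5/3) + 1) - 1)*1)*(-1) = ((((1 + I*√5/3) + 1) - 1)*1)*(-1) = (((2 + I*√5/3) - 1)*1)*(-1) = ((1 + I*√5/3)*1)*(-1) = (1 + I*√5/3)*(-1) = -1 - I*√5/3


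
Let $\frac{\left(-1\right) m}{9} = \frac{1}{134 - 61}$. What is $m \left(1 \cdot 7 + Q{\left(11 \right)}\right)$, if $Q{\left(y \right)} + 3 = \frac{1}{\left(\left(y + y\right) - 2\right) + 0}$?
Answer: $- \frac{729}{1460} \approx -0.49932$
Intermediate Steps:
$Q{\left(y \right)} = -3 + \frac{1}{-2 + 2 y}$ ($Q{\left(y \right)} = -3 + \frac{1}{\left(\left(y + y\right) - 2\right) + 0} = -3 + \frac{1}{\left(2 y - 2\right) + 0} = -3 + \frac{1}{\left(-2 + 2 y\right) + 0} = -3 + \frac{1}{-2 + 2 y}$)
$m = - \frac{9}{73}$ ($m = - \frac{9}{134 - 61} = - \frac{9}{73} \approx -0.12329$)
$m \left(1 \cdot 7 + Q{\left(11 \right)}\right) = - \frac{9 \left(1 \cdot 7 + \frac{7 - 66}{2 \left(-1 + 11\right)}\right)}{73} = - \frac{9 \left(7 + \frac{7 - 66}{2 \cdot 10}\right)}{73} = - \frac{9 \left(7 + \frac{1}{2} \cdot \frac{1}{10} \left(-59\right)\right)}{73} = - \frac{9 \left(7 - \frac{59}{20}\right)}{73} = \left(- \frac{9}{73}\right) \frac{81}{20} = - \frac{729}{1460}$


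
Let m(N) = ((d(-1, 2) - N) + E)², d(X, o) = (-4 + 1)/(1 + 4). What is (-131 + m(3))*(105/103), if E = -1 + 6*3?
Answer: 25494/515 ≈ 49.503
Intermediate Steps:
E = 17 (E = -1 + 18 = 17)
d(X, o) = -⅗ (d(X, o) = -3/5 = -3*⅕ = -⅗)
m(N) = (82/5 - N)² (m(N) = ((-⅗ - N) + 17)² = (82/5 - N)²)
(-131 + m(3))*(105/103) = (-131 + (-82 + 5*3)²/25)*(105/103) = (-131 + (-82 + 15)²/25)*(105*(1/103)) = (-131 + (1/25)*(-67)²)*(105/103) = (-131 + (1/25)*4489)*(105/103) = (-131 + 4489/25)*(105/103) = (1214/25)*(105/103) = 25494/515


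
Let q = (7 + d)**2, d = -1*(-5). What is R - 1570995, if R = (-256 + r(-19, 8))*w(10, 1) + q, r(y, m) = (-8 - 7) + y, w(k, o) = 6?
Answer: -1572591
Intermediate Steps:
r(y, m) = -15 + y
d = 5
q = 144 (q = (7 + 5)**2 = 12**2 = 144)
R = -1596 (R = (-256 + (-15 - 19))*6 + 144 = (-256 - 34)*6 + 144 = -290*6 + 144 = -1740 + 144 = -1596)
R - 1570995 = -1596 - 1570995 = -1572591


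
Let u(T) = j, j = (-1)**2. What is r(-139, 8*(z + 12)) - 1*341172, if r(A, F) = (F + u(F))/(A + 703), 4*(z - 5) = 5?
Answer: -64140287/188 ≈ -3.4117e+5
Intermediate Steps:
j = 1
z = 25/4 (z = 5 + (1/4)*5 = 5 + 5/4 = 25/4 ≈ 6.2500)
u(T) = 1
r(A, F) = (1 + F)/(703 + A) (r(A, F) = (F + 1)/(A + 703) = (1 + F)/(703 + A))
r(-139, 8*(z + 12)) - 1*341172 = (1 + 8*(25/4 + 12))/(703 - 139) - 1*341172 = (1 + 8*(73/4))/564 - 341172 = (1 + 146)/564 - 341172 = (1/564)*147 - 341172 = 49/188 - 341172 = -64140287/188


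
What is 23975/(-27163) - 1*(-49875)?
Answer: 1354730650/27163 ≈ 49874.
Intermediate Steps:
23975/(-27163) - 1*(-49875) = 23975*(-1/27163) + 49875 = -23975/27163 + 49875 = 1354730650/27163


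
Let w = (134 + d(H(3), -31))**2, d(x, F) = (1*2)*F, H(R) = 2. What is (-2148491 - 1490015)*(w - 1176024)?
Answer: 4260108365040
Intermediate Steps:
d(x, F) = 2*F
w = 5184 (w = (134 + 2*(-31))**2 = (134 - 62)**2 = 72**2 = 5184)
(-2148491 - 1490015)*(w - 1176024) = (-2148491 - 1490015)*(5184 - 1176024) = -3638506*(-1170840) = 4260108365040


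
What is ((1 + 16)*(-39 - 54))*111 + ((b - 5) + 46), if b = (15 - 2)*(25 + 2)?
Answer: -175099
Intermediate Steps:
b = 351 (b = 13*27 = 351)
((1 + 16)*(-39 - 54))*111 + ((b - 5) + 46) = ((1 + 16)*(-39 - 54))*111 + ((351 - 5) + 46) = (17*(-93))*111 + (346 + 46) = -1581*111 + 392 = -175491 + 392 = -175099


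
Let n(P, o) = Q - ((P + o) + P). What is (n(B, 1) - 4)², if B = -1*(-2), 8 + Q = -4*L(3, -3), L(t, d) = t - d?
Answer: 1681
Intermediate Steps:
Q = -32 (Q = -8 - 4*(3 - 1*(-3)) = -8 - 4*(3 + 3) = -8 - 4*6 = -8 - 24 = -32)
B = 2
n(P, o) = -32 - o - 2*P (n(P, o) = -32 - ((P + o) + P) = -32 - (o + 2*P) = -32 + (-o - 2*P) = -32 - o - 2*P)
(n(B, 1) - 4)² = ((-32 - 1*1 - 2*2) - 4)² = ((-32 - 1 - 4) - 4)² = (-37 - 4)² = (-41)² = 1681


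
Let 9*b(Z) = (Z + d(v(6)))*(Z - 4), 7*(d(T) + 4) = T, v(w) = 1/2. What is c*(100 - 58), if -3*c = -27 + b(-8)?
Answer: 466/3 ≈ 155.33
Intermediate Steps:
v(w) = ½
d(T) = -4 + T/7
b(Z) = (-4 + Z)*(-55/14 + Z)/9 (b(Z) = ((Z + (-4 + (⅐)*(½)))*(Z - 4))/9 = ((Z + (-4 + 1/14))*(-4 + Z))/9 = ((Z - 55/14)*(-4 + Z))/9 = ((-55/14 + Z)*(-4 + Z))/9 = ((-4 + Z)*(-55/14 + Z))/9 = (-4 + Z)*(-55/14 + Z)/9)
c = 233/63 (c = -(-27 + (110/63 - 37/42*(-8) + (⅑)*(-8)²))/3 = -(-27 + (110/63 + 148/21 + (⅑)*64))/3 = -(-27 + (110/63 + 148/21 + 64/9))/3 = -(-27 + 334/21)/3 = -⅓*(-233/21) = 233/63 ≈ 3.6984)
c*(100 - 58) = 233*(100 - 58)/63 = (233/63)*42 = 466/3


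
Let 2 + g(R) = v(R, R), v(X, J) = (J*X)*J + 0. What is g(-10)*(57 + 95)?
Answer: -152304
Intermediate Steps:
v(X, J) = X*J² (v(X, J) = X*J² + 0 = X*J²)
g(R) = -2 + R³ (g(R) = -2 + R*R² = -2 + R³)
g(-10)*(57 + 95) = (-2 + (-10)³)*(57 + 95) = (-2 - 1000)*152 = -1002*152 = -152304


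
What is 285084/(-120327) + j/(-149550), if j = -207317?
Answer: -5896159847/5998300950 ≈ -0.98297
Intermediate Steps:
285084/(-120327) + j/(-149550) = 285084/(-120327) - 207317/(-149550) = 285084*(-1/120327) - 207317*(-1/149550) = -95028/40109 + 207317/149550 = -5896159847/5998300950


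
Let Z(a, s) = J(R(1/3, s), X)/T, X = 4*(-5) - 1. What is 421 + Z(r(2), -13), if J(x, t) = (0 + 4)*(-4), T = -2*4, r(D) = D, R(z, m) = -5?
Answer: 423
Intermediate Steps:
T = -8
X = -21 (X = -20 - 1 = -21)
J(x, t) = -16 (J(x, t) = 4*(-4) = -16)
Z(a, s) = 2 (Z(a, s) = -16/(-8) = -16*(-⅛) = 2)
421 + Z(r(2), -13) = 421 + 2 = 423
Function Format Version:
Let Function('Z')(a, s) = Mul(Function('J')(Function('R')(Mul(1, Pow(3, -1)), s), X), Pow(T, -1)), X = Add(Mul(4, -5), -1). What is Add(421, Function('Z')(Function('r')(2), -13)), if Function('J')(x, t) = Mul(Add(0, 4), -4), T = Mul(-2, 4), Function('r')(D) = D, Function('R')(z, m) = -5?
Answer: 423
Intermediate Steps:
T = -8
X = -21 (X = Add(-20, -1) = -21)
Function('J')(x, t) = -16 (Function('J')(x, t) = Mul(4, -4) = -16)
Function('Z')(a, s) = 2 (Function('Z')(a, s) = Mul(-16, Pow(-8, -1)) = Mul(-16, Rational(-1, 8)) = 2)
Add(421, Function('Z')(Function('r')(2), -13)) = Add(421, 2) = 423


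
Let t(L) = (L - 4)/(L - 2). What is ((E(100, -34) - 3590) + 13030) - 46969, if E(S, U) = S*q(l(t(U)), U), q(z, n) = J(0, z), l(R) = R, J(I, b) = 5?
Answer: -37029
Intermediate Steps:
t(L) = (-4 + L)/(-2 + L)
q(z, n) = 5
E(S, U) = 5*S (E(S, U) = S*5 = 5*S)
((E(100, -34) - 3590) + 13030) - 46969 = ((5*100 - 3590) + 13030) - 46969 = ((500 - 3590) + 13030) - 46969 = (-3090 + 13030) - 46969 = 9940 - 46969 = -37029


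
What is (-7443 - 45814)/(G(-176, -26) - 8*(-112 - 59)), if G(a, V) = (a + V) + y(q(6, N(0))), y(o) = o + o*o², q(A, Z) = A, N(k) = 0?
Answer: -53257/1388 ≈ -38.370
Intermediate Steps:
y(o) = o + o³
G(a, V) = 222 + V + a (G(a, V) = (a + V) + (6 + 6³) = (V + a) + (6 + 216) = (V + a) + 222 = 222 + V + a)
(-7443 - 45814)/(G(-176, -26) - 8*(-112 - 59)) = (-7443 - 45814)/((222 - 26 - 176) - 8*(-112 - 59)) = -53257/(20 - 8*(-171)) = -53257/(20 + 1368) = -53257/1388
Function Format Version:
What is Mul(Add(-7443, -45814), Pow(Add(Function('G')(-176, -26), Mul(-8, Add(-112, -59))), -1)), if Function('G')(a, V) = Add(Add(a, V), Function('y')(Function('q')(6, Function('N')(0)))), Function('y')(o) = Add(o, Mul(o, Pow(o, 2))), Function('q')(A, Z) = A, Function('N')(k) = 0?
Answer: Rational(-53257, 1388) ≈ -38.370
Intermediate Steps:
Function('y')(o) = Add(o, Pow(o, 3))
Function('G')(a, V) = Add(222, V, a) (Function('G')(a, V) = Add(Add(a, V), Add(6, Pow(6, 3))) = Add(Add(V, a), Add(6, 216)) = Add(Add(V, a), 222) = Add(222, V, a))
Mul(Add(-7443, -45814), Pow(Add(Function('G')(-176, -26), Mul(-8, Add(-112, -59))), -1)) = Mul(Add(-7443, -45814), Pow(Add(Add(222, -26, -176), Mul(-8, Add(-112, -59))), -1)) = Mul(-53257, Pow(Add(20, Mul(-8, -171)), -1)) = Mul(-53257, Pow(Add(20, 1368), -1)) = Mul(-53257, Pow(1388, -1)) = Mul(-53257, Rational(1, 1388)) = Rational(-53257, 1388)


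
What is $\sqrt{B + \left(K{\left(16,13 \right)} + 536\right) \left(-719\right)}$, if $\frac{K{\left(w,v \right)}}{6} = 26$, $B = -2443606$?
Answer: $i \sqrt{2941154} \approx 1715.0 i$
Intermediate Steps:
$K{\left(w,v \right)} = 156$ ($K{\left(w,v \right)} = 6 \cdot 26 = 156$)
$\sqrt{B + \left(K{\left(16,13 \right)} + 536\right) \left(-719\right)} = \sqrt{-2443606 + \left(156 + 536\right) \left(-719\right)} = \sqrt{-2443606 + 692 \left(-719\right)} = \sqrt{-2443606 - 497548} = \sqrt{-2941154} = i \sqrt{2941154}$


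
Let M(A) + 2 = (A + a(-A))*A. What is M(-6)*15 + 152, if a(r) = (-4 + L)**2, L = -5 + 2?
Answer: -3748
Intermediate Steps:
L = -3
a(r) = 49 (a(r) = (-4 - 3)**2 = (-7)**2 = 49)
M(A) = -2 + A*(49 + A) (M(A) = -2 + (A + 49)*A = -2 + (49 + A)*A = -2 + A*(49 + A))
M(-6)*15 + 152 = (-2 + (-6)**2 + 49*(-6))*15 + 152 = (-2 + 36 - 294)*15 + 152 = -260*15 + 152 = -3900 + 152 = -3748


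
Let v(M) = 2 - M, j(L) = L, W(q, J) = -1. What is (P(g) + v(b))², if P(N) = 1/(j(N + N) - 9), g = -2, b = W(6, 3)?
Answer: 1444/169 ≈ 8.5444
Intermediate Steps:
b = -1
P(N) = 1/(-9 + 2*N) (P(N) = 1/((N + N) - 9) = 1/(2*N - 9) = 1/(-9 + 2*N))
(P(g) + v(b))² = (1/(-9 + 2*(-2)) + (2 - 1*(-1)))² = (1/(-9 - 4) + (2 + 1))² = (1/(-13) + 3)² = (-1/13 + 3)² = (38/13)² = 1444/169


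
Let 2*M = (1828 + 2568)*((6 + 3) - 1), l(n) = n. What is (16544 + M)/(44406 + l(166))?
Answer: 8532/11143 ≈ 0.76568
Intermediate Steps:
M = 17584 (M = ((1828 + 2568)*((6 + 3) - 1))/2 = (4396*(9 - 1))/2 = (4396*8)/2 = (½)*35168 = 17584)
(16544 + M)/(44406 + l(166)) = (16544 + 17584)/(44406 + 166) = 34128/44572 = 34128*(1/44572) = 8532/11143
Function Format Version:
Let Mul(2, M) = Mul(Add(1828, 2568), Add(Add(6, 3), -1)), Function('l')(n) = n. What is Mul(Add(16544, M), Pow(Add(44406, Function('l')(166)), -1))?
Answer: Rational(8532, 11143) ≈ 0.76568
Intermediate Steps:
M = 17584 (M = Mul(Rational(1, 2), Mul(Add(1828, 2568), Add(Add(6, 3), -1))) = Mul(Rational(1, 2), Mul(4396, Add(9, -1))) = Mul(Rational(1, 2), Mul(4396, 8)) = Mul(Rational(1, 2), 35168) = 17584)
Mul(Add(16544, M), Pow(Add(44406, Function('l')(166)), -1)) = Mul(Add(16544, 17584), Pow(Add(44406, 166), -1)) = Mul(34128, Pow(44572, -1)) = Mul(34128, Rational(1, 44572)) = Rational(8532, 11143)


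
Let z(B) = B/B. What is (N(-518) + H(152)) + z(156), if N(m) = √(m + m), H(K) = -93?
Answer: -92 + 2*I*√259 ≈ -92.0 + 32.187*I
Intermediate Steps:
N(m) = √2*√m (N(m) = √(2*m) = √2*√m)
z(B) = 1
(N(-518) + H(152)) + z(156) = (√2*√(-518) - 93) + 1 = (√2*(I*√518) - 93) + 1 = (2*I*√259 - 93) + 1 = (-93 + 2*I*√259) + 1 = -92 + 2*I*√259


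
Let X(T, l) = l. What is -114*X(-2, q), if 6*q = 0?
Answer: 0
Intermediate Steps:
q = 0 (q = (1/6)*0 = 0)
-114*X(-2, q) = -114*0 = 0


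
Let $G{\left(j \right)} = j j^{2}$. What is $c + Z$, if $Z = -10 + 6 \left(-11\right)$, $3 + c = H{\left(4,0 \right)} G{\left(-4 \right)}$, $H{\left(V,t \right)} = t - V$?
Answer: $177$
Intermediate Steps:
$G{\left(j \right)} = j^{3}$
$c = 253$ ($c = -3 + \left(0 - 4\right) \left(-4\right)^{3} = -3 + \left(0 - 4\right) \left(-64\right) = -3 - -256 = -3 + 256 = 253$)
$Z = -76$ ($Z = -10 - 66 = -76$)
$c + Z = 253 - 76 = 177$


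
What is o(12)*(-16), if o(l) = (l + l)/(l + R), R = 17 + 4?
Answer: -128/11 ≈ -11.636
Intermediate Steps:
R = 21
o(l) = 2*l/(21 + l) (o(l) = (l + l)/(l + 21) = (2*l)/(21 + l) = 2*l/(21 + l))
o(12)*(-16) = (2*12/(21 + 12))*(-16) = (2*12/33)*(-16) = (2*12*(1/33))*(-16) = (8/11)*(-16) = -128/11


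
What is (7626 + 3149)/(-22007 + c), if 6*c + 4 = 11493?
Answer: -64650/120553 ≈ -0.53628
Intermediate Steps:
c = 11489/6 (c = -2/3 + (1/6)*11493 = -2/3 + 3831/2 = 11489/6 ≈ 1914.8)
(7626 + 3149)/(-22007 + c) = (7626 + 3149)/(-22007 + 11489/6) = 10775/(-120553/6) = 10775*(-6/120553) = -64650/120553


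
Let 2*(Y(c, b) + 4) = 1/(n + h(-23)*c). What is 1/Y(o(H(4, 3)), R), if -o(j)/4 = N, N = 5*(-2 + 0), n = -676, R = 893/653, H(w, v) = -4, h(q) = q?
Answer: -3192/12769 ≈ -0.24998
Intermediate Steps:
R = 893/653 (R = 893*(1/653) = 893/653 ≈ 1.3675)
N = -10 (N = 5*(-2) = -10)
o(j) = 40 (o(j) = -4*(-10) = 40)
Y(c, b) = -4 + 1/(2*(-676 - 23*c))
1/Y(o(H(4, 3)), R) = 1/((5409 + 184*40)/(2*(-676 - 23*40))) = 1/((5409 + 7360)/(2*(-676 - 920))) = 1/((½)*12769/(-1596)) = 1/((½)*(-1/1596)*12769) = 1/(-12769/3192) = -3192/12769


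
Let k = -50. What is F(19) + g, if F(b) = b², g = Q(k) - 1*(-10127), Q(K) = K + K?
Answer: 10388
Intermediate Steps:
Q(K) = 2*K
g = 10027 (g = 2*(-50) - 1*(-10127) = -100 + 10127 = 10027)
F(19) + g = 19² + 10027 = 361 + 10027 = 10388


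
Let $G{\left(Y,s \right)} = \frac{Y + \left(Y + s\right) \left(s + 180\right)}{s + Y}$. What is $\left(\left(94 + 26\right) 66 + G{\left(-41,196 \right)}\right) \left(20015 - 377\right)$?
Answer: $\frac{25251306282}{155} \approx 1.6291 \cdot 10^{8}$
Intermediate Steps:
$G{\left(Y,s \right)} = \frac{Y + \left(180 + s\right) \left(Y + s\right)}{Y + s}$ ($G{\left(Y,s \right)} = \frac{Y + \left(Y + s\right) \left(180 + s\right)}{Y + s} = \frac{Y + \left(180 + s\right) \left(Y + s\right)}{Y + s}$)
$\left(\left(94 + 26\right) 66 + G{\left(-41,196 \right)}\right) \left(20015 - 377\right) = \left(\left(94 + 26\right) 66 + \frac{196^{2} + 180 \cdot 196 + 181 \left(-41\right) - 8036}{-41 + 196}\right) \left(20015 - 377\right) = \left(120 \cdot 66 + \frac{38416 + 35280 - 7421 - 8036}{155}\right) 19638 = \left(7920 + \frac{1}{155} \cdot 58239\right) 19638 = \left(7920 + \frac{58239}{155}\right) 19638 = \frac{1285839}{155} \cdot 19638 = \frac{25251306282}{155}$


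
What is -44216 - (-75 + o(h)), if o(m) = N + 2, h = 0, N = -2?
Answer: -44141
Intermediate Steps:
o(m) = 0 (o(m) = -2 + 2 = 0)
-44216 - (-75 + o(h)) = -44216 - (-75 + 0) = -44216 - 1*(-75) = -44216 + 75 = -44141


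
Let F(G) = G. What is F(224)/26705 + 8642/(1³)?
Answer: 32969262/3815 ≈ 8642.0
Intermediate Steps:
F(224)/26705 + 8642/(1³) = 224/26705 + 8642/(1³) = 224*(1/26705) + 8642/1 = 32/3815 + 8642*1 = 32/3815 + 8642 = 32969262/3815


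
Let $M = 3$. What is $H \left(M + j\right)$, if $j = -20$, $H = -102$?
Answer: $1734$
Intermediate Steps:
$H \left(M + j\right) = - 102 \left(3 - 20\right) = \left(-102\right) \left(-17\right) = 1734$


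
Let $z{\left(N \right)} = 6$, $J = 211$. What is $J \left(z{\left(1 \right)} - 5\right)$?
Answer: $211$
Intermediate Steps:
$J \left(z{\left(1 \right)} - 5\right) = 211 \left(6 - 5\right) = 211 \cdot 1 = 211$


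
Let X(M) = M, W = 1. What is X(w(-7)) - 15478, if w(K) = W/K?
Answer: -108347/7 ≈ -15478.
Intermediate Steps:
w(K) = 1/K
X(w(-7)) - 15478 = 1/(-7) - 15478 = -⅐ - 15478 = -108347/7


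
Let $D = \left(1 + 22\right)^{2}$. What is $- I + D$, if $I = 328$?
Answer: $201$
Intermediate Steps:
$D = 529$ ($D = 23^{2} = 529$)
$- I + D = \left(-1\right) 328 + 529 = -328 + 529 = 201$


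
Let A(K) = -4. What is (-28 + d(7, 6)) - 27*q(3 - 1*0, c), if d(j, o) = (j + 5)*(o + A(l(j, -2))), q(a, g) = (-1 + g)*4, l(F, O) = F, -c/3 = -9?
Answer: -2812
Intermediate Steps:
c = 27 (c = -3*(-9) = 27)
q(a, g) = -4 + 4*g
d(j, o) = (-4 + o)*(5 + j) (d(j, o) = (j + 5)*(o - 4) = (5 + j)*(-4 + o) = (-4 + o)*(5 + j))
(-28 + d(7, 6)) - 27*q(3 - 1*0, c) = (-28 + (-20 - 4*7 + 5*6 + 7*6)) - 27*(-4 + 4*27) = (-28 + (-20 - 28 + 30 + 42)) - 27*(-4 + 108) = (-28 + 24) - 27*104 = -4 - 2808 = -2812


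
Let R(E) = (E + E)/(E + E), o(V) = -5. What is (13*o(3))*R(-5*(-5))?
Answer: -65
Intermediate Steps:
R(E) = 1 (R(E) = (2*E)/((2*E)) = (2*E)*(1/(2*E)) = 1)
(13*o(3))*R(-5*(-5)) = (13*(-5))*1 = -65*1 = -65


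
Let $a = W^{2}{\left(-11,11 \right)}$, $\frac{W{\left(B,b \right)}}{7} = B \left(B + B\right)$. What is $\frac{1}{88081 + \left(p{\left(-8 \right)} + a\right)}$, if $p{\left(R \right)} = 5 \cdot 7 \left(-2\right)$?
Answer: $\frac{1}{2957647} \approx 3.3811 \cdot 10^{-7}$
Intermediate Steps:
$W{\left(B,b \right)} = 14 B^{2}$ ($W{\left(B,b \right)} = 7 B \left(B + B\right) = 7 B 2 B = 7 \cdot 2 B^{2} = 14 B^{2}$)
$p{\left(R \right)} = -70$ ($p{\left(R \right)} = 35 \left(-2\right) = -70$)
$a = 2869636$ ($a = \left(14 \left(-11\right)^{2}\right)^{2} = \left(14 \cdot 121\right)^{2} = 1694^{2} = 2869636$)
$\frac{1}{88081 + \left(p{\left(-8 \right)} + a\right)} = \frac{1}{88081 + \left(-70 + 2869636\right)} = \frac{1}{88081 + 2869566} = \frac{1}{2957647}$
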